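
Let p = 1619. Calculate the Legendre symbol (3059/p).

-1

First reduce: 3059 ≡ 1440 (mod 1619).
Pull out 2^5: since 1619 ≡ 3 (mod 8), (2/1619) = -1, so (2/1619)^5 = -1.
Reciprocity: 45 ≡ 1 and 1619 ≡ 3 (mod 4), so (45/1619) = +(1619/45).
Reduce top mod 45: now compute (44/45).
Pull out 2^2: since 45 ≡ 5 (mod 8), (2/45) = -1, so (2/45)^2 = +1.
Reciprocity: 11 ≡ 3 and 45 ≡ 1 (mod 4), so (11/45) = +(45/11).
Reduce top mod 11: now compute (1/11).
Reached (1/11) = 1. Collecting the sign flips along the way, the symbol is -1.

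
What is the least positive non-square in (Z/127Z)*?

(2/127) = +1, so 2 is a residue.
(3/127) = −1, so 3 is the smallest positive non-residue mod 127.

3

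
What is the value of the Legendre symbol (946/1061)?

1

Euler's criterion: (946/1061) ≡ 946^530 (mod 1061).
946^2 ≡ 493 (mod 1061)
946^4 ≡ 80 (mod 1061)
946^8 ≡ 34 (mod 1061)
946^16 ≡ 95 (mod 1061)
946^32 ≡ 537 (mod 1061)
946^64 ≡ 838 (mod 1061)
946^128 ≡ 923 (mod 1061)
946^256 ≡ 1007 (mod 1061)
946^512 ≡ 794 (mod 1061)
946^530 = 946^(512+16+2) ≡ 1 (mod 1061).
Result is 1, so (946/1061) = 1.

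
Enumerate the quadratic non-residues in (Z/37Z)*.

2, 5, 6, 8, 13, 14, 15, 17, 18, 19, 20, 22, 23, 24, 29, 31, 32, 35

Square k = 1,…,18 (k and 37−k give the same square):
1²=1, 2²=4, 3²=9, 4²=16, 5²=25, 6²=36, 7²≡12, 8²≡27, 9²≡7, 10²≡26, 11²≡10, 12²≡33, 13²≡21, 14²≡11, 15²≡3, 16²≡34, 17²≡30, 18²≡28 (mod 37).
The residues are {1, 3, 4, 7, 9, 10, 11, 12, 16, 21, 25, 26, 27, 28, 30, 33, 34, 36}; the non-residues are the remaining 18 nonzero classes.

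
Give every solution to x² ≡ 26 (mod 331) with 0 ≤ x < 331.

41, 290

Since 331 ≡ 3 (mod 4), a square root of 26 is 26^((331+1)/4) = 26^83 mod 331.
Repeated squaring: 26^2≡14, 26^4≡196, 26^8≡20, 26^16≡69, 26^32≡127, 26^64≡241 (mod 331).
26^83 = 26^(64+16+2+1) ≡ 290 (mod 331).
Check: 290² = 84100 ≡ 26 (mod 331). The two roots are 41 and 290.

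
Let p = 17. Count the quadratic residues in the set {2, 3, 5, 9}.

(2/17) = +1 → QR.
(3/17) = -1 → non-residue.
(5/17) = -1 → non-residue.
(9/17) = +1 → QR.
Total quadratic residues among the 4: 2.

2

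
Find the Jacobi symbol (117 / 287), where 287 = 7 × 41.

Reciprocity: 117 ≡ 1 and 287 ≡ 3 (mod 4), so (117/287) = +(287/117).
Reduce top mod 117: now compute (53/117).
Reciprocity: 53 ≡ 1 and 117 ≡ 1 (mod 4), so (53/117) = +(117/53).
Reduce top mod 53: now compute (11/53).
Reciprocity: 11 ≡ 3 and 53 ≡ 1 (mod 4), so (11/53) = +(53/11).
Reduce top mod 11: now compute (9/11).
Reciprocity: 9 ≡ 1 and 11 ≡ 3 (mod 4), so (9/11) = +(11/9).
Reduce top mod 9: now compute (2/9).
Pull out 2: since 9 ≡ 1 (mod 8), (2/9) = +1.
Reached (1/9) = 1. Collecting the sign flips along the way, the symbol is +1.

1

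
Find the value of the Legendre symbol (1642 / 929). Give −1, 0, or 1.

First reduce: 1642 ≡ 713 (mod 929).
Reciprocity: 713 ≡ 1 and 929 ≡ 1 (mod 4), so (713/929) = +(929/713).
Reduce top mod 713: now compute (216/713).
Pull out 2^3: since 713 ≡ 1 (mod 8), (2/713) = +1, so (2/713)^3 = +1.
Reciprocity: 27 ≡ 3 and 713 ≡ 1 (mod 4), so (27/713) = +(713/27).
Reduce top mod 27: now compute (11/27).
Reciprocity: 11 ≡ 3 and 27 ≡ 3 (mod 4), so (11/27) = −(27/11).
Reduce top mod 11: now compute (5/11).
Reciprocity: 5 ≡ 1 and 11 ≡ 3 (mod 4), so (5/11) = +(11/5).
Reduce top mod 5: now compute (1/5).
Reached (1/5) = 1. Collecting the sign flips along the way, the symbol is -1.

-1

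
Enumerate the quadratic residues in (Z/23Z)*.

Square k = 1,…,11 (k and 23−k give the same square):
1²=1, 2²=4, 3²=9, 4²=16, 5²≡2, 6²≡13, 7²≡3, 8²≡18, 9²≡12, 10²≡8, 11²≡6 (mod 23).
So the quadratic residues mod 23 are {1, 2, 3, 4, 6, 8, 9, 12, 13, 16, 18}.

1, 2, 3, 4, 6, 8, 9, 12, 13, 16, 18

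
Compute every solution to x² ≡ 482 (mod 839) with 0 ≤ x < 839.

403, 436

Since 839 ≡ 3 (mod 4), a square root of 482 is 482^((839+1)/4) = 482^210 mod 839.
Repeated squaring: 482^2≡760, 482^4≡368, 482^8≡345, 482^16≡726, 482^32≡184, 482^64≡296, 482^128≡360 (mod 839).
482^210 = 482^(128+64+16+2) ≡ 403 (mod 839).
Check: 403² = 162409 ≡ 482 (mod 839). The two roots are 403 and 436.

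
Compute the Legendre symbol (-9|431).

Euler's criterion: (-9/431) ≡ 422^215 (mod 431).
422^2 ≡ 81 (mod 431)
422^4 ≡ 96 (mod 431)
422^8 ≡ 165 (mod 431)
422^16 ≡ 72 (mod 431)
422^32 ≡ 12 (mod 431)
422^64 ≡ 144 (mod 431)
422^128 ≡ 48 (mod 431)
422^215 = 422^(128+64+16+4+2+1) ≡ 430 (mod 431).
Result is 430 ≡ −1, so (-9/431) = −1.

-1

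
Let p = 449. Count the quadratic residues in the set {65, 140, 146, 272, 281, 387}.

(65/449) = -1 → non-residue.
(140/449) = +1 → QR.
(146/449) = -1 → non-residue.
(272/449) = -1 → non-residue.
(281/449) = -1 → non-residue.
(387/449) = -1 → non-residue.
Total quadratic residues among the 6: 1.

1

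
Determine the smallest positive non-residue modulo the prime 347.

2

(2/347) = −1, so 2 is the smallest positive non-residue mod 347.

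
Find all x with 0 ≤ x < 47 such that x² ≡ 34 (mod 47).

9, 38

Since 47 ≡ 3 (mod 4), a square root of 34 is 34^((47+1)/4) = 34^12 mod 47.
Repeated squaring: 34^2≡28, 34^4≡32, 34^8≡37 (mod 47).
34^12 = 34^(8+4) ≡ 9 (mod 47).
Check: 9² = 81 ≡ 34 (mod 47). The two roots are 9 and 38.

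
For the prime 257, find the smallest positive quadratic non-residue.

3

(2/257) = +1, so 2 is a residue.
(3/257) = −1, so 3 is the smallest positive non-residue mod 257.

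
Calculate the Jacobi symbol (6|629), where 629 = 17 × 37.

1

Pull out 2: since 629 ≡ 5 (mod 8), (2/629) = -1.
Reciprocity: 3 ≡ 3 and 629 ≡ 1 (mod 4), so (3/629) = +(629/3).
Reduce top mod 3: now compute (2/3).
Pull out 2: since 3 ≡ 3 (mod 8), (2/3) = -1.
Reached (1/3) = 1. Collecting the sign flips along the way, the symbol is +1.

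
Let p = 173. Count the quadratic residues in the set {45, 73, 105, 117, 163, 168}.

3

(45/173) = -1 → non-residue.
(73/173) = +1 → QR.
(105/173) = -1 → non-residue.
(117/173) = +1 → QR.
(163/173) = +1 → QR.
(168/173) = -1 → non-residue.
Total quadratic residues among the 6: 3.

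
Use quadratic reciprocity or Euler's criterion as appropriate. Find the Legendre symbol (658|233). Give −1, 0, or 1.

First reduce: 658 ≡ 192 (mod 233).
Pull out 2^6: since 233 ≡ 1 (mod 8), (2/233) = +1, so (2/233)^6 = +1.
Reciprocity: 3 ≡ 3 and 233 ≡ 1 (mod 4), so (3/233) = +(233/3).
Reduce top mod 3: now compute (2/3).
Pull out 2: since 3 ≡ 3 (mod 8), (2/3) = -1.
Reached (1/3) = 1. Collecting the sign flips along the way, the symbol is -1.

-1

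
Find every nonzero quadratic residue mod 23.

1,2,3,4,6,8,9,12,13,16,18

Square k = 1,…,11 (k and 23−k give the same square):
1²=1, 2²=4, 3²=9, 4²=16, 5²≡2, 6²≡13, 7²≡3, 8²≡18, 9²≡12, 10²≡8, 11²≡6 (mod 23).
So the quadratic residues mod 23 are {1, 2, 3, 4, 6, 8, 9, 12, 13, 16, 18}.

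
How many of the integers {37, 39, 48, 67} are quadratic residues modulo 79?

1

(37/79) = -1 → non-residue.
(39/79) = -1 → non-residue.
(48/79) = -1 → non-residue.
(67/79) = +1 → QR.
Total quadratic residues among the 4: 1.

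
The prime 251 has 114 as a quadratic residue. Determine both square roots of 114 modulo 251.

Since 251 ≡ 3 (mod 4), a square root of 114 is 114^((251+1)/4) = 114^63 mod 251.
Repeated squaring: 114^2≡195, 114^4≡124, 114^8≡65, 114^16≡209, 114^32≡7 (mod 251).
114^63 = 114^(32+16+8+4+2+1) ≡ 214 (mod 251).
Check: 214² = 45796 ≡ 114 (mod 251). The two roots are 37 and 214.

37, 214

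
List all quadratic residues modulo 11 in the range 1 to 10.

Square k = 1,…,5 (k and 11−k give the same square):
1²=1, 2²=4, 3²=9, 4²≡5, 5²≡3 (mod 11).
So the quadratic residues mod 11 are {1, 3, 4, 5, 9}.

1, 3, 4, 5, 9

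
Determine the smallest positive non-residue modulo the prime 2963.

2

(2/2963) = −1, so 2 is the smallest positive non-residue mod 2963.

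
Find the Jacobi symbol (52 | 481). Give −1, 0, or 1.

0

Pull out 2^2: since 481 ≡ 1 (mod 8), (2/481) = +1, so (2/481)^2 = +1.
Reciprocity: 13 ≡ 1 and 481 ≡ 1 (mod 4), so (13/481) = +(481/13).
Reduce top mod 13: now compute (0/13).
Top reduces to 0: gcd > 1, so the symbol is 0.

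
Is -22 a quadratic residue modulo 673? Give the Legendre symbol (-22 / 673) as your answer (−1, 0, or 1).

Euler's criterion: (-22/673) ≡ 651^336 (mod 673).
651^2 ≡ 484 (mod 673)
651^4 ≡ 52 (mod 673)
651^8 ≡ 12 (mod 673)
651^16 ≡ 144 (mod 673)
651^32 ≡ 546 (mod 673)
651^64 ≡ 650 (mod 673)
651^128 ≡ 529 (mod 673)
651^256 ≡ 546 (mod 673)
651^336 = 651^(256+64+16) ≡ 672 (mod 673).
Result is 672 ≡ −1, so (-22/673) = −1.

-1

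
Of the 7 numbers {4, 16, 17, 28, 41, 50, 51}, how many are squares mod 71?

(4/71) = +1 → QR.
(16/71) = +1 → QR.
(17/71) = -1 → non-residue.
(28/71) = -1 → non-residue.
(41/71) = -1 → non-residue.
(50/71) = +1 → QR.
(51/71) = -1 → non-residue.
Total quadratic residues among the 7: 3.

3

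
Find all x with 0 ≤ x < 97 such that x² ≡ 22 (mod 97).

33, 64

97 ≡ 1 (mod 4), so we find a root by search.
Trying successive values, 33² = 1089 ≡ 22 (mod 97). The other root is 97 − 33 = 64.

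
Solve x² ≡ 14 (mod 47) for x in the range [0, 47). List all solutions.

Since 47 ≡ 3 (mod 4), a square root of 14 is 14^((47+1)/4) = 14^12 mod 47.
Repeated squaring: 14^2≡8, 14^4≡17, 14^8≡7 (mod 47).
14^12 = 14^(8+4) ≡ 25 (mod 47).
Check: 25² = 625 ≡ 14 (mod 47). The two roots are 22 and 25.

22, 25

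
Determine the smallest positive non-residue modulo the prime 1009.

(2/1009) = +1, so 2 is a residue.
(3/1009) = +1, so 3 is a residue.
(4/1009) = +1, so 4 is a residue.
(5/1009) = +1, so 5 is a residue.
(6/1009) = +1, so 6 is a residue.
(7/1009) = +1, so 7 is a residue.
(8/1009) = +1, so 8 is a residue.
(9/1009) = +1, so 9 is a residue.
(10/1009) = +1, so 10 is a residue.
(11/1009) = −1, so 11 is the smallest positive non-residue mod 1009.

11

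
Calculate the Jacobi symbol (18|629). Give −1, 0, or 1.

Pull out 2: since 629 ≡ 5 (mod 8), (2/629) = -1.
Reciprocity: 9 ≡ 1 and 629 ≡ 1 (mod 4), so (9/629) = +(629/9).
Reduce top mod 9: now compute (8/9).
Pull out 2^3: since 9 ≡ 1 (mod 8), (2/9) = +1, so (2/9)^3 = +1.
Reached (1/9) = 1. Collecting the sign flips along the way, the symbol is -1.

-1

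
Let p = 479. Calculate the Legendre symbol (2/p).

Pull out 2: since 479 ≡ 7 (mod 8), (2/479) = +1.
Reached (1/479) = 1. Collecting the sign flips along the way, the symbol is +1.

1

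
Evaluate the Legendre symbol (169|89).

1

First reduce: 169 ≡ 80 (mod 89).
Pull out 2^4: since 89 ≡ 1 (mod 8), (2/89) = +1, so (2/89)^4 = +1.
Reciprocity: 5 ≡ 1 and 89 ≡ 1 (mod 4), so (5/89) = +(89/5).
Reduce top mod 5: now compute (4/5).
Pull out 2^2: since 5 ≡ 5 (mod 8), (2/5) = -1, so (2/5)^2 = +1.
Reached (1/5) = 1. Collecting the sign flips along the way, the symbol is +1.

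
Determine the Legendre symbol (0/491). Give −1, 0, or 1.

0

Top reduces to 0: gcd > 1, so the symbol is 0.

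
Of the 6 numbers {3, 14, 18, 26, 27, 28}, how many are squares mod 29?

(3/29) = -1 → non-residue.
(14/29) = -1 → non-residue.
(18/29) = -1 → non-residue.
(26/29) = -1 → non-residue.
(27/29) = -1 → non-residue.
(28/29) = +1 → QR.
Total quadratic residues among the 6: 1.

1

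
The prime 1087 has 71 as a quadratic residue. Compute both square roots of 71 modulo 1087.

270, 817

Since 1087 ≡ 3 (mod 4), a square root of 71 is 71^((1087+1)/4) = 71^272 mod 1087.
Repeated squaring: 71^2≡693, 71^4≡882, 71^8≡719, 71^16≡636, 71^32≡132, 71^64≡32, 71^128≡1024, 71^256≡708 (mod 1087).
71^272 = 71^(256+16) ≡ 270 (mod 1087).
Check: 270² = 72900 ≡ 71 (mod 1087). The two roots are 270 and 817.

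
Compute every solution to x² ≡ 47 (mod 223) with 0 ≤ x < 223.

50, 173

Since 223 ≡ 3 (mod 4), a square root of 47 is 47^((223+1)/4) = 47^56 mod 223.
Repeated squaring: 47^2≡202, 47^4≡218, 47^8≡25, 47^16≡179, 47^32≡152 (mod 223).
47^56 = 47^(32+16+8) ≡ 50 (mod 223).
Check: 50² = 2500 ≡ 47 (mod 223). The two roots are 50 and 173.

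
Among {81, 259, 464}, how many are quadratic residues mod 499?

(81/499) = +1 → QR.
(259/499) = +1 → QR.
(464/499) = +1 → QR.
Total quadratic residues among the 3: 3.

3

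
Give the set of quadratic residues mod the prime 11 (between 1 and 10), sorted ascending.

Square k = 1,…,5 (k and 11−k give the same square):
1²=1, 2²=4, 3²=9, 4²≡5, 5²≡3 (mod 11).
So the quadratic residues mod 11 are {1, 3, 4, 5, 9}.

1,3,4,5,9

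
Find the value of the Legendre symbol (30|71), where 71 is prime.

Euler's criterion: (30/71) ≡ 30^35 (mod 71).
30^2 ≡ 48 (mod 71)
30^4 ≡ 32 (mod 71)
30^8 ≡ 30 (mod 71)
30^16 ≡ 48 (mod 71)
30^32 ≡ 32 (mod 71)
30^35 = 30^(32+2+1) ≡ 1 (mod 71).
Result is 1, so (30/71) = 1.

1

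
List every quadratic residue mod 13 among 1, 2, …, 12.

1, 3, 4, 9, 10, 12

Square k = 1,…,6 (k and 13−k give the same square):
1²=1, 2²=4, 3²=9, 4²≡3, 5²≡12, 6²≡10 (mod 13).
So the quadratic residues mod 13 are {1, 3, 4, 9, 10, 12}.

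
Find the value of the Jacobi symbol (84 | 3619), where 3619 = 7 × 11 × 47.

Pull out 2^2: since 3619 ≡ 3 (mod 8), (2/3619) = -1, so (2/3619)^2 = +1.
Reciprocity: 21 ≡ 1 and 3619 ≡ 3 (mod 4), so (21/3619) = +(3619/21).
Reduce top mod 21: now compute (7/21).
Reciprocity: 7 ≡ 3 and 21 ≡ 1 (mod 4), so (7/21) = +(21/7).
Reduce top mod 7: now compute (0/7).
Top reduces to 0: gcd > 1, so the symbol is 0.

0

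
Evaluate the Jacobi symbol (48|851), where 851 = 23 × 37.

1

Pull out 2^4: since 851 ≡ 3 (mod 8), (2/851) = -1, so (2/851)^4 = +1.
Reciprocity: 3 ≡ 3 and 851 ≡ 3 (mod 4), so (3/851) = −(851/3).
Reduce top mod 3: now compute (2/3).
Pull out 2: since 3 ≡ 3 (mod 8), (2/3) = -1.
Reached (1/3) = 1. Collecting the sign flips along the way, the symbol is +1.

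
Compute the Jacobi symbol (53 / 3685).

Reciprocity: 53 ≡ 1 and 3685 ≡ 1 (mod 4), so (53/3685) = +(3685/53).
Reduce top mod 53: now compute (28/53).
Pull out 2^2: since 53 ≡ 5 (mod 8), (2/53) = -1, so (2/53)^2 = +1.
Reciprocity: 7 ≡ 3 and 53 ≡ 1 (mod 4), so (7/53) = +(53/7).
Reduce top mod 7: now compute (4/7).
Pull out 2^2: since 7 ≡ 7 (mod 8), (2/7) = +1, so (2/7)^2 = +1.
Reached (1/7) = 1. Collecting the sign flips along the way, the symbol is +1.

1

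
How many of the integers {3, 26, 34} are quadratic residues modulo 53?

0

(3/53) = -1 → non-residue.
(26/53) = -1 → non-residue.
(34/53) = -1 → non-residue.
Total quadratic residues among the 3: 0.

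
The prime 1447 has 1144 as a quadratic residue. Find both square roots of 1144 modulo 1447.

600, 847

Since 1447 ≡ 3 (mod 4), a square root of 1144 is 1144^((1447+1)/4) = 1144^362 mod 1447.
Repeated squaring: 1144^2≡648, 1144^4≡274, 1144^8≡1279, 1144^16≡731, 1144^32≡418, 1144^64≡1084, 1144^128≡92, 1144^256≡1229 (mod 1447).
1144^362 = 1144^(256+64+32+8+2) ≡ 847 (mod 1447).
Check: 847² = 717409 ≡ 1144 (mod 1447). The two roots are 600 and 847.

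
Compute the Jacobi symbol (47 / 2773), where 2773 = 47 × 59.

Reciprocity: 47 ≡ 3 and 2773 ≡ 1 (mod 4), so (47/2773) = +(2773/47).
Reduce top mod 47: now compute (0/47).
Top reduces to 0: gcd > 1, so the symbol is 0.

0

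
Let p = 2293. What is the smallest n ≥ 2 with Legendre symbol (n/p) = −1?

2

(2/2293) = −1, so 2 is the smallest positive non-residue mod 2293.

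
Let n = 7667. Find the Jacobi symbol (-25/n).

-1

First reduce: -25 ≡ 7642 (mod 7667).
Pull out 2: since 7667 ≡ 3 (mod 8), (2/7667) = -1.
Reciprocity: 3821 ≡ 1 and 7667 ≡ 3 (mod 4), so (3821/7667) = +(7667/3821).
Reduce top mod 3821: now compute (25/3821).
Reciprocity: 25 ≡ 1 and 3821 ≡ 1 (mod 4), so (25/3821) = +(3821/25).
Reduce top mod 25: now compute (21/25).
Reciprocity: 21 ≡ 1 and 25 ≡ 1 (mod 4), so (21/25) = +(25/21).
Reduce top mod 21: now compute (4/21).
Pull out 2^2: since 21 ≡ 5 (mod 8), (2/21) = -1, so (2/21)^2 = +1.
Reached (1/21) = 1. Collecting the sign flips along the way, the symbol is -1.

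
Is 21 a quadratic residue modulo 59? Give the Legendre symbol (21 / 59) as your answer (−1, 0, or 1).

Reciprocity: 21 ≡ 1 and 59 ≡ 3 (mod 4), so (21/59) = +(59/21).
Reduce top mod 21: now compute (17/21).
Reciprocity: 17 ≡ 1 and 21 ≡ 1 (mod 4), so (17/21) = +(21/17).
Reduce top mod 17: now compute (4/17).
Pull out 2^2: since 17 ≡ 1 (mod 8), (2/17) = +1, so (2/17)^2 = +1.
Reached (1/17) = 1. Collecting the sign flips along the way, the symbol is +1.

1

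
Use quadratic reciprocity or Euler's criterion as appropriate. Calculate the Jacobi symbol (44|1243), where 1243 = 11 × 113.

Pull out 2^2: since 1243 ≡ 3 (mod 8), (2/1243) = -1, so (2/1243)^2 = +1.
Reciprocity: 11 ≡ 3 and 1243 ≡ 3 (mod 4), so (11/1243) = −(1243/11).
Reduce top mod 11: now compute (0/11).
Top reduces to 0: gcd > 1, so the symbol is 0.

0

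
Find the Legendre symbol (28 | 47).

Pull out 2^2: since 47 ≡ 7 (mod 8), (2/47) = +1, so (2/47)^2 = +1.
Reciprocity: 7 ≡ 3 and 47 ≡ 3 (mod 4), so (7/47) = −(47/7).
Reduce top mod 7: now compute (5/7).
Reciprocity: 5 ≡ 1 and 7 ≡ 3 (mod 4), so (5/7) = +(7/5).
Reduce top mod 5: now compute (2/5).
Pull out 2: since 5 ≡ 5 (mod 8), (2/5) = -1.
Reached (1/5) = 1. Collecting the sign flips along the way, the symbol is +1.

1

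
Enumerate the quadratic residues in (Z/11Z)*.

Square k = 1,…,5 (k and 11−k give the same square):
1²=1, 2²=4, 3²=9, 4²≡5, 5²≡3 (mod 11).
So the quadratic residues mod 11 are {1, 3, 4, 5, 9}.

1,3,4,5,9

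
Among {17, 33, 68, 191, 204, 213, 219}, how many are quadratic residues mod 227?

(17/227) = -1 → non-residue.
(33/227) = +1 → QR.
(68/227) = -1 → non-residue.
(191/227) = -1 → non-residue.
(204/227) = -1 → non-residue.
(213/227) = +1 → QR.
(219/227) = +1 → QR.
Total quadratic residues among the 7: 3.

3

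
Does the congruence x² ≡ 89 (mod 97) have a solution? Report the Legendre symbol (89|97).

1

Reciprocity: 89 ≡ 1 and 97 ≡ 1 (mod 4), so (89/97) = +(97/89).
Reduce top mod 89: now compute (8/89).
Pull out 2^3: since 89 ≡ 1 (mod 8), (2/89) = +1, so (2/89)^3 = +1.
Reached (1/89) = 1. Collecting the sign flips along the way, the symbol is +1.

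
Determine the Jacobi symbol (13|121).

Reciprocity: 13 ≡ 1 and 121 ≡ 1 (mod 4), so (13/121) = +(121/13).
Reduce top mod 13: now compute (4/13).
Pull out 2^2: since 13 ≡ 5 (mod 8), (2/13) = -1, so (2/13)^2 = +1.
Reached (1/13) = 1. Collecting the sign flips along the way, the symbol is +1.

1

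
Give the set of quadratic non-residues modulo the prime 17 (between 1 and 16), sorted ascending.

Square k = 1,…,8 (k and 17−k give the same square):
1²=1, 2²=4, 3²=9, 4²=16, 5²≡8, 6²≡2, 7²≡15, 8²≡13 (mod 17).
The residues are {1, 2, 4, 8, 9, 13, 15, 16}; the non-residues are the remaining 8 nonzero classes.

3,5,6,7,10,11,12,14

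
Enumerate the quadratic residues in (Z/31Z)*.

Square k = 1,…,15 (k and 31−k give the same square):
1²=1, 2²=4, 3²=9, 4²=16, 5²=25, 6²≡5, 7²≡18, 8²≡2, 9²≡19, 10²≡7, 11²≡28, 12²≡20, 13²≡14, 14²≡10, 15²≡8 (mod 31).
So the quadratic residues mod 31 are {1, 2, 4, 5, 7, 8, 9, 10, 14, 16, 18, 19, 20, 25, 28}.

1,2,4,5,7,8,9,10,14,16,18,19,20,25,28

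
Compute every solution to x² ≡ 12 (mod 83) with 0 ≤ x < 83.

26, 57

Since 83 ≡ 3 (mod 4), a square root of 12 is 12^((83+1)/4) = 12^21 mod 83.
Repeated squaring: 12^2≡61, 12^4≡69, 12^8≡30, 12^16≡70 (mod 83).
12^21 = 12^(16+4+1) ≡ 26 (mod 83).
Check: 26² = 676 ≡ 12 (mod 83). The two roots are 26 and 57.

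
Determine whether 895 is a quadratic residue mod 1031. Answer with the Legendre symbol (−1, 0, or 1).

Euler's criterion: (895/1031) ≡ 895^515 (mod 1031).
895^2 ≡ 969 (mod 1031)
895^4 ≡ 751 (mod 1031)
895^8 ≡ 44 (mod 1031)
895^16 ≡ 905 (mod 1031)
895^32 ≡ 411 (mod 1031)
895^64 ≡ 868 (mod 1031)
895^128 ≡ 794 (mod 1031)
895^256 ≡ 495 (mod 1031)
895^512 ≡ 678 (mod 1031)
895^515 = 895^(512+2+1) ≡ 1 (mod 1031).
Result is 1, so (895/1031) = 1.

1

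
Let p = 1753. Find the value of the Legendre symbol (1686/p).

Pull out 2: since 1753 ≡ 1 (mod 8), (2/1753) = +1.
Reciprocity: 843 ≡ 3 and 1753 ≡ 1 (mod 4), so (843/1753) = +(1753/843).
Reduce top mod 843: now compute (67/843).
Reciprocity: 67 ≡ 3 and 843 ≡ 3 (mod 4), so (67/843) = −(843/67).
Reduce top mod 67: now compute (39/67).
Reciprocity: 39 ≡ 3 and 67 ≡ 3 (mod 4), so (39/67) = −(67/39).
Reduce top mod 39: now compute (28/39).
Pull out 2^2: since 39 ≡ 7 (mod 8), (2/39) = +1, so (2/39)^2 = +1.
Reciprocity: 7 ≡ 3 and 39 ≡ 3 (mod 4), so (7/39) = −(39/7).
Reduce top mod 7: now compute (4/7).
Pull out 2^2: since 7 ≡ 7 (mod 8), (2/7) = +1, so (2/7)^2 = +1.
Reached (1/7) = 1. Collecting the sign flips along the way, the symbol is -1.

-1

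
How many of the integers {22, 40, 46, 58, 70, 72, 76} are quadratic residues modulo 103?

4

(22/103) = -1 → non-residue.
(40/103) = -1 → non-residue.
(46/103) = +1 → QR.
(58/103) = +1 → QR.
(70/103) = -1 → non-residue.
(72/103) = +1 → QR.
(76/103) = +1 → QR.
Total quadratic residues among the 7: 4.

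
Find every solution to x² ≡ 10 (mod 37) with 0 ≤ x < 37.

37 ≡ 1 (mod 4), so we find a root by search.
Trying successive values, 11² = 121 ≡ 10 (mod 37). The other root is 37 − 11 = 26.

11, 26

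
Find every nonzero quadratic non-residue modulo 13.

Square k = 1,…,6 (k and 13−k give the same square):
1²=1, 2²=4, 3²=9, 4²≡3, 5²≡12, 6²≡10 (mod 13).
The residues are {1, 3, 4, 9, 10, 12}; the non-residues are the remaining 6 nonzero classes.

2 5 6 7 8 11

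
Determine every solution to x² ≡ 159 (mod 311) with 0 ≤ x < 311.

Since 311 ≡ 3 (mod 4), a square root of 159 is 159^((311+1)/4) = 159^78 mod 311.
Repeated squaring: 159^2≡90, 159^4≡14, 159^8≡196, 159^16≡163, 159^32≡134, 159^64≡229 (mod 311).
159^78 = 159^(64+8+4+2) ≡ 45 (mod 311).
Check: 45² = 2025 ≡ 159 (mod 311). The two roots are 45 and 266.

45, 266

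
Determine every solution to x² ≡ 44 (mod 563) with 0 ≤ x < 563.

211, 352

Since 563 ≡ 3 (mod 4), a square root of 44 is 44^((563+1)/4) = 44^141 mod 563.
Repeated squaring: 44^2≡247, 44^4≡205, 44^8≡363, 44^16≡27, 44^32≡166, 44^64≡532, 44^128≡398 (mod 563).
44^141 = 44^(128+8+4+1) ≡ 211 (mod 563).
Check: 211² = 44521 ≡ 44 (mod 563). The two roots are 211 and 352.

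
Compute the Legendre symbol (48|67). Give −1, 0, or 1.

Euler's criterion: (48/67) ≡ 48^33 (mod 67).
48^2 ≡ 26 (mod 67)
48^4 ≡ 6 (mod 67)
48^8 ≡ 36 (mod 67)
48^16 ≡ 23 (mod 67)
48^32 ≡ 60 (mod 67)
48^33 = 48^(32+1) ≡ 66 (mod 67).
Result is 66 ≡ −1, so (48/67) = −1.

-1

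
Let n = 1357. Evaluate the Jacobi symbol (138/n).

0

Pull out 2: since 1357 ≡ 5 (mod 8), (2/1357) = -1.
Reciprocity: 69 ≡ 1 and 1357 ≡ 1 (mod 4), so (69/1357) = +(1357/69).
Reduce top mod 69: now compute (46/69).
Pull out 2: since 69 ≡ 5 (mod 8), (2/69) = -1.
Reciprocity: 23 ≡ 3 and 69 ≡ 1 (mod 4), so (23/69) = +(69/23).
Reduce top mod 23: now compute (0/23).
Top reduces to 0: gcd > 1, so the symbol is 0.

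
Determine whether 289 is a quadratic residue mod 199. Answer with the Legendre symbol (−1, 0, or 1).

First reduce: 289 ≡ 90 (mod 199).
Pull out 2: since 199 ≡ 7 (mod 8), (2/199) = +1.
Reciprocity: 45 ≡ 1 and 199 ≡ 3 (mod 4), so (45/199) = +(199/45).
Reduce top mod 45: now compute (19/45).
Reciprocity: 19 ≡ 3 and 45 ≡ 1 (mod 4), so (19/45) = +(45/19).
Reduce top mod 19: now compute (7/19).
Reciprocity: 7 ≡ 3 and 19 ≡ 3 (mod 4), so (7/19) = −(19/7).
Reduce top mod 7: now compute (5/7).
Reciprocity: 5 ≡ 1 and 7 ≡ 3 (mod 4), so (5/7) = +(7/5).
Reduce top mod 5: now compute (2/5).
Pull out 2: since 5 ≡ 5 (mod 8), (2/5) = -1.
Reached (1/5) = 1. Collecting the sign flips along the way, the symbol is +1.

1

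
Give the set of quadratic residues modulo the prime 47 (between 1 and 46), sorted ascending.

1 2 3 4 6 7 8 9 12 14 16 17 18 21 24 25 27 28 32 34 36 37 42

Square k = 1,…,23 (k and 47−k give the same square):
1²=1, 2²=4, 3²=9, 4²=16, 5²=25, 6²=36, 7²≡2, 8²≡17, 9²≡34, 10²≡6, 11²≡27, 12²≡3, 13²≡28, 14²≡8, 15²≡37, 16²≡21, 17²≡7, 18²≡42, 19²≡32, 20²≡24, 21²≡18, 22²≡14, 23²≡12 (mod 47).
So the quadratic residues mod 47 are {1, 2, 3, 4, 6, 7, 8, 9, 12, 14, 16, 17, 18, 21, 24, 25, 27, 28, 32, 34, 36, 37, 42}.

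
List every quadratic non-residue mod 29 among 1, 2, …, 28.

2 3 8 10 11 12 14 15 17 18 19 21 26 27

Square k = 1,…,14 (k and 29−k give the same square):
1²=1, 2²=4, 3²=9, 4²=16, 5²=25, 6²≡7, 7²≡20, 8²≡6, 9²≡23, 10²≡13, 11²≡5, 12²≡28, 13²≡24, 14²≡22 (mod 29).
The residues are {1, 4, 5, 6, 7, 9, 13, 16, 20, 22, 23, 24, 25, 28}; the non-residues are the remaining 14 nonzero classes.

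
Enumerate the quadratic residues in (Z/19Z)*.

Square k = 1,…,9 (k and 19−k give the same square):
1²=1, 2²=4, 3²=9, 4²=16, 5²≡6, 6²≡17, 7²≡11, 8²≡7, 9²≡5 (mod 19).
So the quadratic residues mod 19 are {1, 4, 5, 6, 7, 9, 11, 16, 17}.

1,4,5,6,7,9,11,16,17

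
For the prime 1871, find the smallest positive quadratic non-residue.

7

(2/1871) = +1, so 2 is a residue.
(3/1871) = +1, so 3 is a residue.
(4/1871) = +1, so 4 is a residue.
(5/1871) = +1, so 5 is a residue.
(6/1871) = +1, so 6 is a residue.
(7/1871) = −1, so 7 is the smallest positive non-residue mod 1871.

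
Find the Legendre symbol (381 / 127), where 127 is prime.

0

First reduce: 381 ≡ 0 (mod 127).
Top reduces to 0: gcd > 1, so the symbol is 0.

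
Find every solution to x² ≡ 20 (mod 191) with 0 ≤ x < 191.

28, 163

Since 191 ≡ 3 (mod 4), a square root of 20 is 20^((191+1)/4) = 20^48 mod 191.
Repeated squaring: 20^2≡18, 20^4≡133, 20^8≡117, 20^16≡128, 20^32≡149 (mod 191).
20^48 = 20^(32+16) ≡ 163 (mod 191).
Check: 163² = 26569 ≡ 20 (mod 191). The two roots are 28 and 163.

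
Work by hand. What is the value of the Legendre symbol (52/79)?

1

Pull out 2^2: since 79 ≡ 7 (mod 8), (2/79) = +1, so (2/79)^2 = +1.
Reciprocity: 13 ≡ 1 and 79 ≡ 3 (mod 4), so (13/79) = +(79/13).
Reduce top mod 13: now compute (1/13).
Reached (1/13) = 1. Collecting the sign flips along the way, the symbol is +1.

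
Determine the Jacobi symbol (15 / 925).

Reciprocity: 15 ≡ 3 and 925 ≡ 1 (mod 4), so (15/925) = +(925/15).
Reduce top mod 15: now compute (10/15).
Pull out 2: since 15 ≡ 7 (mod 8), (2/15) = +1.
Reciprocity: 5 ≡ 1 and 15 ≡ 3 (mod 4), so (5/15) = +(15/5).
Reduce top mod 5: now compute (0/5).
Top reduces to 0: gcd > 1, so the symbol is 0.

0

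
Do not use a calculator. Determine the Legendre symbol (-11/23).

1

First reduce: -11 ≡ 12 (mod 23).
Pull out 2^2: since 23 ≡ 7 (mod 8), (2/23) = +1, so (2/23)^2 = +1.
Reciprocity: 3 ≡ 3 and 23 ≡ 3 (mod 4), so (3/23) = −(23/3).
Reduce top mod 3: now compute (2/3).
Pull out 2: since 3 ≡ 3 (mod 8), (2/3) = -1.
Reached (1/3) = 1. Collecting the sign flips along the way, the symbol is +1.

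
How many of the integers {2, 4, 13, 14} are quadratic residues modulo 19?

1

(2/19) = -1 → non-residue.
(4/19) = +1 → QR.
(13/19) = -1 → non-residue.
(14/19) = -1 → non-residue.
Total quadratic residues among the 4: 1.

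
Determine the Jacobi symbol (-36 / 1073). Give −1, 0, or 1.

First reduce: -36 ≡ 1037 (mod 1073).
Reciprocity: 1037 ≡ 1 and 1073 ≡ 1 (mod 4), so (1037/1073) = +(1073/1037).
Reduce top mod 1037: now compute (36/1037).
Pull out 2^2: since 1037 ≡ 5 (mod 8), (2/1037) = -1, so (2/1037)^2 = +1.
Reciprocity: 9 ≡ 1 and 1037 ≡ 1 (mod 4), so (9/1037) = +(1037/9).
Reduce top mod 9: now compute (2/9).
Pull out 2: since 9 ≡ 1 (mod 8), (2/9) = +1.
Reached (1/9) = 1. Collecting the sign flips along the way, the symbol is +1.

1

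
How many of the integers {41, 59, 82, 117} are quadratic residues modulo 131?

3

(41/131) = +1 → QR.
(59/131) = +1 → QR.
(82/131) = -1 → non-residue.
(117/131) = +1 → QR.
Total quadratic residues among the 4: 3.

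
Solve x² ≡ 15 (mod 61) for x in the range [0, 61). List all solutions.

61 ≡ 1 (mod 4), so we find a root by search.
Trying successive values, 25² = 625 ≡ 15 (mod 61). The other root is 61 − 25 = 36.

25, 36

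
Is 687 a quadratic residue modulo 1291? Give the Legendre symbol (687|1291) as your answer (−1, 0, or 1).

Reciprocity: 687 ≡ 3 and 1291 ≡ 3 (mod 4), so (687/1291) = −(1291/687).
Reduce top mod 687: now compute (604/687).
Pull out 2^2: since 687 ≡ 7 (mod 8), (2/687) = +1, so (2/687)^2 = +1.
Reciprocity: 151 ≡ 3 and 687 ≡ 3 (mod 4), so (151/687) = −(687/151).
Reduce top mod 151: now compute (83/151).
Reciprocity: 83 ≡ 3 and 151 ≡ 3 (mod 4), so (83/151) = −(151/83).
Reduce top mod 83: now compute (68/83).
Pull out 2^2: since 83 ≡ 3 (mod 8), (2/83) = -1, so (2/83)^2 = +1.
Reciprocity: 17 ≡ 1 and 83 ≡ 3 (mod 4), so (17/83) = +(83/17).
Reduce top mod 17: now compute (15/17).
Reciprocity: 15 ≡ 3 and 17 ≡ 1 (mod 4), so (15/17) = +(17/15).
Reduce top mod 15: now compute (2/15).
Pull out 2: since 15 ≡ 7 (mod 8), (2/15) = +1.
Reached (1/15) = 1. Collecting the sign flips along the way, the symbol is -1.

-1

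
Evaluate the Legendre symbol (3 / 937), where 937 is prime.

Euler's criterion: (3/937) ≡ 3^468 (mod 937).
3^2 ≡ 9 (mod 937)
3^4 ≡ 81 (mod 937)
3^8 ≡ 2 (mod 937)
3^16 ≡ 4 (mod 937)
3^32 ≡ 16 (mod 937)
3^64 ≡ 256 (mod 937)
3^128 ≡ 883 (mod 937)
3^256 ≡ 105 (mod 937)
3^468 = 3^(256+128+64+16+4) ≡ 1 (mod 937).
Result is 1, so (3/937) = 1.

1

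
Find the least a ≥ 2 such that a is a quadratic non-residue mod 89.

3

(2/89) = +1, so 2 is a residue.
(3/89) = −1, so 3 is the smallest positive non-residue mod 89.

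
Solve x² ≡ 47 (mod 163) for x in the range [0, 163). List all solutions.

79, 84

Since 163 ≡ 3 (mod 4), a square root of 47 is 47^((163+1)/4) = 47^41 mod 163.
Repeated squaring: 47^2≡90, 47^4≡113, 47^8≡55, 47^16≡91, 47^32≡131 (mod 163).
47^41 = 47^(32+8+1) ≡ 84 (mod 163).
Check: 84² = 7056 ≡ 47 (mod 163). The two roots are 79 and 84.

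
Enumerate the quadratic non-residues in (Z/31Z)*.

Square k = 1,…,15 (k and 31−k give the same square):
1²=1, 2²=4, 3²=9, 4²=16, 5²=25, 6²≡5, 7²≡18, 8²≡2, 9²≡19, 10²≡7, 11²≡28, 12²≡20, 13²≡14, 14²≡10, 15²≡8 (mod 31).
The residues are {1, 2, 4, 5, 7, 8, 9, 10, 14, 16, 18, 19, 20, 25, 28}; the non-residues are the remaining 15 nonzero classes.

3,6,11,12,13,15,17,21,22,23,24,26,27,29,30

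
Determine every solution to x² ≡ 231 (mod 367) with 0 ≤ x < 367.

161, 206

Since 367 ≡ 3 (mod 4), a square root of 231 is 231^((367+1)/4) = 231^92 mod 367.
Repeated squaring: 231^2≡146, 231^4≡30, 231^8≡166, 231^16≡31, 231^32≡227, 231^64≡149 (mod 367).
231^92 = 231^(64+16+8+4) ≡ 161 (mod 367).
Check: 161² = 25921 ≡ 231 (mod 367). The two roots are 161 and 206.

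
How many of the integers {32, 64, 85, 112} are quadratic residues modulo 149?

(32/149) = -1 → non-residue.
(64/149) = +1 → QR.
(85/149) = +1 → QR.
(112/149) = +1 → QR.
Total quadratic residues among the 4: 3.

3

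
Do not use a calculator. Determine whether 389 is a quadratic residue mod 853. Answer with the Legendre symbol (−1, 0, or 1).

-1

Euler's criterion: (389/853) ≡ 389^426 (mod 853).
389^2 ≡ 340 (mod 853)
389^4 ≡ 445 (mod 853)
389^8 ≡ 129 (mod 853)
389^16 ≡ 434 (mod 853)
389^32 ≡ 696 (mod 853)
389^64 ≡ 765 (mod 853)
389^128 ≡ 67 (mod 853)
389^256 ≡ 224 (mod 853)
389^426 = 389^(256+128+32+8+2) ≡ 852 (mod 853).
Result is 852 ≡ −1, so (389/853) = −1.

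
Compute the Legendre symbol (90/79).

1

First reduce: 90 ≡ 11 (mod 79).
Reciprocity: 11 ≡ 3 and 79 ≡ 3 (mod 4), so (11/79) = −(79/11).
Reduce top mod 11: now compute (2/11).
Pull out 2: since 11 ≡ 3 (mod 8), (2/11) = -1.
Reached (1/11) = 1. Collecting the sign flips along the way, the symbol is +1.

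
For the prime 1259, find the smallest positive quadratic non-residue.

2

(2/1259) = −1, so 2 is the smallest positive non-residue mod 1259.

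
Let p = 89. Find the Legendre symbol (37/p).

Reciprocity: 37 ≡ 1 and 89 ≡ 1 (mod 4), so (37/89) = +(89/37).
Reduce top mod 37: now compute (15/37).
Reciprocity: 15 ≡ 3 and 37 ≡ 1 (mod 4), so (15/37) = +(37/15).
Reduce top mod 15: now compute (7/15).
Reciprocity: 7 ≡ 3 and 15 ≡ 3 (mod 4), so (7/15) = −(15/7).
Reduce top mod 7: now compute (1/7).
Reached (1/7) = 1. Collecting the sign flips along the way, the symbol is -1.

-1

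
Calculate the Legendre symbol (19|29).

-1

Reciprocity: 19 ≡ 3 and 29 ≡ 1 (mod 4), so (19/29) = +(29/19).
Reduce top mod 19: now compute (10/19).
Pull out 2: since 19 ≡ 3 (mod 8), (2/19) = -1.
Reciprocity: 5 ≡ 1 and 19 ≡ 3 (mod 4), so (5/19) = +(19/5).
Reduce top mod 5: now compute (4/5).
Pull out 2^2: since 5 ≡ 5 (mod 8), (2/5) = -1, so (2/5)^2 = +1.
Reached (1/5) = 1. Collecting the sign flips along the way, the symbol is -1.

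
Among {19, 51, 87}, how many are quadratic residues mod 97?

0

(19/97) = -1 → non-residue.
(51/97) = -1 → non-residue.
(87/97) = -1 → non-residue.
Total quadratic residues among the 3: 0.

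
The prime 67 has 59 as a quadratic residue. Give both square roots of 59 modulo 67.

27, 40

Since 67 ≡ 3 (mod 4), a square root of 59 is 59^((67+1)/4) = 59^17 mod 67.
Repeated squaring: 59^2≡64, 59^4≡9, 59^8≡14, 59^16≡62 (mod 67).
59^17 = 59^(16+1) ≡ 40 (mod 67).
Check: 40² = 1600 ≡ 59 (mod 67). The two roots are 27 and 40.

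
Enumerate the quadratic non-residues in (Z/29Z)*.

2 3 8 10 11 12 14 15 17 18 19 21 26 27

Square k = 1,…,14 (k and 29−k give the same square):
1²=1, 2²=4, 3²=9, 4²=16, 5²=25, 6²≡7, 7²≡20, 8²≡6, 9²≡23, 10²≡13, 11²≡5, 12²≡28, 13²≡24, 14²≡22 (mod 29).
The residues are {1, 4, 5, 6, 7, 9, 13, 16, 20, 22, 23, 24, 25, 28}; the non-residues are the remaining 14 nonzero classes.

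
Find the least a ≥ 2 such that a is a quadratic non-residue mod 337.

5

(2/337) = +1, so 2 is a residue.
(3/337) = +1, so 3 is a residue.
(4/337) = +1, so 4 is a residue.
(5/337) = −1, so 5 is the smallest positive non-residue mod 337.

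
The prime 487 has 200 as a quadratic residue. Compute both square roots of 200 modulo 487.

64, 423

Since 487 ≡ 3 (mod 4), a square root of 200 is 200^((487+1)/4) = 200^122 mod 487.
Repeated squaring: 200^2≡66, 200^4≡460, 200^8≡242, 200^16≡124, 200^32≡279, 200^64≡408 (mod 487).
200^122 = 200^(64+32+16+8+2) ≡ 64 (mod 487).
Check: 64² = 4096 ≡ 200 (mod 487). The two roots are 64 and 423.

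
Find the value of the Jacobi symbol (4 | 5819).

Pull out 2^2: since 5819 ≡ 3 (mod 8), (2/5819) = -1, so (2/5819)^2 = +1.
Reached (1/5819) = 1. Collecting the sign flips along the way, the symbol is +1.

1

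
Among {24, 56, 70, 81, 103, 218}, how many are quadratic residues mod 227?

3

(24/227) = -1 → non-residue.
(56/227) = -1 → non-residue.
(70/227) = +1 → QR.
(81/227) = +1 → QR.
(103/227) = +1 → QR.
(218/227) = -1 → non-residue.
Total quadratic residues among the 6: 3.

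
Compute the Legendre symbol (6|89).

Euler's criterion: (6/89) ≡ 6^44 (mod 89).
6^2 ≡ 36 (mod 89)
6^4 ≡ 50 (mod 89)
6^8 ≡ 8 (mod 89)
6^16 ≡ 64 (mod 89)
6^32 ≡ 2 (mod 89)
6^44 = 6^(32+8+4) ≡ 88 (mod 89).
Result is 88 ≡ −1, so (6/89) = −1.

-1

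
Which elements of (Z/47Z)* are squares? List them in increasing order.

1,2,3,4,6,7,8,9,12,14,16,17,18,21,24,25,27,28,32,34,36,37,42

Square k = 1,…,23 (k and 47−k give the same square):
1²=1, 2²=4, 3²=9, 4²=16, 5²=25, 6²=36, 7²≡2, 8²≡17, 9²≡34, 10²≡6, 11²≡27, 12²≡3, 13²≡28, 14²≡8, 15²≡37, 16²≡21, 17²≡7, 18²≡42, 19²≡32, 20²≡24, 21²≡18, 22²≡14, 23²≡12 (mod 47).
So the quadratic residues mod 47 are {1, 2, 3, 4, 6, 7, 8, 9, 12, 14, 16, 17, 18, 21, 24, 25, 27, 28, 32, 34, 36, 37, 42}.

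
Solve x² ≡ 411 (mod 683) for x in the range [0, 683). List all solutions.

Since 683 ≡ 3 (mod 4), a square root of 411 is 411^((683+1)/4) = 411^171 mod 683.
Repeated squaring: 411^2≡220, 411^4≡590, 411^8≡453, 411^16≡309, 411^32≡544, 411^64≡197, 411^128≡561 (mod 683).
411^171 = 411^(128+32+8+2+1) ≡ 357 (mod 683).
Check: 357² = 127449 ≡ 411 (mod 683). The two roots are 326 and 357.

326, 357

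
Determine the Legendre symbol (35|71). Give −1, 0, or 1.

Euler's criterion: (35/71) ≡ 35^35 (mod 71).
35^2 ≡ 18 (mod 71)
35^4 ≡ 40 (mod 71)
35^8 ≡ 38 (mod 71)
35^16 ≡ 24 (mod 71)
35^32 ≡ 8 (mod 71)
35^35 = 35^(32+2+1) ≡ 70 (mod 71).
Result is 70 ≡ −1, so (35/71) = −1.

-1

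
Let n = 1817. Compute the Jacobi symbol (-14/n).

First reduce: -14 ≡ 1803 (mod 1817).
Reciprocity: 1803 ≡ 3 and 1817 ≡ 1 (mod 4), so (1803/1817) = +(1817/1803).
Reduce top mod 1803: now compute (14/1803).
Pull out 2: since 1803 ≡ 3 (mod 8), (2/1803) = -1.
Reciprocity: 7 ≡ 3 and 1803 ≡ 3 (mod 4), so (7/1803) = −(1803/7).
Reduce top mod 7: now compute (4/7).
Pull out 2^2: since 7 ≡ 7 (mod 8), (2/7) = +1, so (2/7)^2 = +1.
Reached (1/7) = 1. Collecting the sign flips along the way, the symbol is +1.

1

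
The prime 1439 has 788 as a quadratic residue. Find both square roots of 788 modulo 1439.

662, 777

Since 1439 ≡ 3 (mod 4), a square root of 788 is 788^((1439+1)/4) = 788^360 mod 1439.
Repeated squaring: 788^2≡735, 788^4≡600, 788^8≡250, 788^16≡623, 788^32≡1038, 788^64≡1072, 788^128≡862, 788^256≡520 (mod 1439).
788^360 = 788^(256+64+32+8) ≡ 662 (mod 1439).
Check: 662² = 438244 ≡ 788 (mod 1439). The two roots are 662 and 777.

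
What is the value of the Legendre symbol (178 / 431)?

-1

Pull out 2: since 431 ≡ 7 (mod 8), (2/431) = +1.
Reciprocity: 89 ≡ 1 and 431 ≡ 3 (mod 4), so (89/431) = +(431/89).
Reduce top mod 89: now compute (75/89).
Reciprocity: 75 ≡ 3 and 89 ≡ 1 (mod 4), so (75/89) = +(89/75).
Reduce top mod 75: now compute (14/75).
Pull out 2: since 75 ≡ 3 (mod 8), (2/75) = -1.
Reciprocity: 7 ≡ 3 and 75 ≡ 3 (mod 4), so (7/75) = −(75/7).
Reduce top mod 7: now compute (5/7).
Reciprocity: 5 ≡ 1 and 7 ≡ 3 (mod 4), so (5/7) = +(7/5).
Reduce top mod 5: now compute (2/5).
Pull out 2: since 5 ≡ 5 (mod 8), (2/5) = -1.
Reached (1/5) = 1. Collecting the sign flips along the way, the symbol is -1.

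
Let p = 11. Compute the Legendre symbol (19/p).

-1

First reduce: 19 ≡ 8 (mod 11).
Pull out 2^3: since 11 ≡ 3 (mod 8), (2/11) = -1, so (2/11)^3 = -1.
Reached (1/11) = 1. Collecting the sign flips along the way, the symbol is -1.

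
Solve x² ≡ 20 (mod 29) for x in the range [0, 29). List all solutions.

7, 22

29 ≡ 1 (mod 4), so we find a root by search.
Trying successive values, 7² = 49 ≡ 20 (mod 29). The other root is 29 − 7 = 22.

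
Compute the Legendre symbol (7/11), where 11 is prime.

Euler's criterion: (7/11) ≡ 7^5 (mod 11).
7^2 ≡ 5 (mod 11)
7^4 ≡ 3 (mod 11)
7^5 = 7^(4+1) ≡ 10 (mod 11).
Result is 10 ≡ −1, so (7/11) = −1.

-1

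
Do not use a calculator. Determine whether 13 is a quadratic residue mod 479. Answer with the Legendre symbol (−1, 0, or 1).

-1

Euler's criterion: (13/479) ≡ 13^239 (mod 479).
13^2 ≡ 169 (mod 479)
13^4 ≡ 300 (mod 479)
13^8 ≡ 427 (mod 479)
13^16 ≡ 309 (mod 479)
13^32 ≡ 160 (mod 479)
13^64 ≡ 213 (mod 479)
13^128 ≡ 343 (mod 479)
13^239 = 13^(128+64+32+8+4+2+1) ≡ 478 (mod 479).
Result is 478 ≡ −1, so (13/479) = −1.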